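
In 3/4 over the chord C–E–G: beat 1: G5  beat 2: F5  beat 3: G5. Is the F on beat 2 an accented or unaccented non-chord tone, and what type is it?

The harmony at that moment is C major triad (C, E, G); F5 is not a chord tone.
It is approached by step down from G5 and left by step up to G5.
Step away and step back to the same note — a neighbor tone (lower neighbor).
It falls on a weak beat, so it is unaccented.

Unaccented neighbor tone.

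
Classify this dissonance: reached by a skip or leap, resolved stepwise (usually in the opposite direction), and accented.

Approach: by leap. Departure: by step. Metric position: strong.
Leap in, step out, in a metrically strong position — an appoggiatura. (It is the mirror image of the escape tone, which steps in and leaps out from a weak position.)

Appoggiatura.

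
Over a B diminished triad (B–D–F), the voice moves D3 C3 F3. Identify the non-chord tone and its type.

C3 is an escape tone.

The harmony at that moment is B diminished triad (B, D, F); C3 is not a chord tone.
It is approached by step down from D3 and left by leap up to F3.
Step in, leap out — an escape tone.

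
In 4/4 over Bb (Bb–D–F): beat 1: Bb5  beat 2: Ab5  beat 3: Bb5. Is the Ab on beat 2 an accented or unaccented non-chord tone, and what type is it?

Unaccented neighbor tone.

The harmony at that moment is Bb major triad (Bb, D, F); Ab5 is not a chord tone.
It is approached by step down from Bb5 and left by step up to Bb5.
Step away and step back to the same note — a neighbor tone (lower neighbor).
It falls on a weak beat, so it is unaccented.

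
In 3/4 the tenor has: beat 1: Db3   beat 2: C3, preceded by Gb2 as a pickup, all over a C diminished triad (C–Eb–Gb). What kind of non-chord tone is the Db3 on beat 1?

Appoggiatura.

The harmony at that moment is C diminished triad (C, Eb, Gb); Db3 is not a chord tone.
It is approached by leap up from Gb2 and left by step down to C3.
Leap in, step out, metrically accented — an appoggiatura.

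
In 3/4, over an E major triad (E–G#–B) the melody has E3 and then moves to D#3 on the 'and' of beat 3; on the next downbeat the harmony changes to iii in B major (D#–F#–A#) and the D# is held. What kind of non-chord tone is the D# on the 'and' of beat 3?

The harmony at that moment is E major triad (E, G#, B); D#3 is not a chord tone.
It is approached by step down from E3 and then sustained as the same pitch into the next harmony.
Arriving early and becoming a chord tone when the harmony changes — an anticipation.

Anticipation.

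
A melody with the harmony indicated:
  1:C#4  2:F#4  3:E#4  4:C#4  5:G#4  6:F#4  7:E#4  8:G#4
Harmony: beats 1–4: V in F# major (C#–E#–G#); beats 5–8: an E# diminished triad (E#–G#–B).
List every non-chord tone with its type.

F#4 (beat 2) — appoggiatura; F#4 (beat 6) — passing tone.

The harmony at that moment is C# major triad (C#, E#, G#); F#4 is not a chord tone.
It is approached by leap up from C#4 and left by step down to E#4.
Leap in, step out — an appoggiatura.
The harmony at that moment is E# diminished triad (E#, G#, B); F#4 is not a chord tone.
It is approached by step down from G#4 and left by step down to E#4.
Step in, step out in the same direction — a passing tone.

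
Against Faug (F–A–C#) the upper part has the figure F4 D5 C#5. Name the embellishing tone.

D5 is an appoggiatura.

The harmony at that moment is F augmented triad (F, A, C#); D5 is not a chord tone.
It is approached by leap up from F4 and left by step down to C#5.
Leap in, step out — an appoggiatura.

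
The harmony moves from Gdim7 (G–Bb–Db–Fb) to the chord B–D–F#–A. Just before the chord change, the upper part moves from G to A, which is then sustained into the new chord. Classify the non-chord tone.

A is an anticipation.

The harmony at that moment is G diminished seventh chord (G, Bb, Db, Fb); A is not a chord tone.
It is approached by step up from G and then sustained as the same pitch into the next harmony.
Arriving early and becoming a chord tone when the harmony changes — an anticipation.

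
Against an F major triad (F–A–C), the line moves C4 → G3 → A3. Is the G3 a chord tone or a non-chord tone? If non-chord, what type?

The harmony at that moment is F major triad (F, A, C); G3 is not a chord tone.
It is approached by leap down from C4 and left by step up to A3.
Leap in, step out — an appoggiatura.

Non-chord tone — an appoggiatura.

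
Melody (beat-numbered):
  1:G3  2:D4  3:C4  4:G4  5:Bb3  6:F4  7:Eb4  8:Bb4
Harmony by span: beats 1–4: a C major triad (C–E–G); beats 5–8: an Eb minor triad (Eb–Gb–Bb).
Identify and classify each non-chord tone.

The harmony at that moment is C major triad (C, E, G); D4 is not a chord tone.
It is approached by leap up from G3 and left by step down to C4.
Leap in, step out — an appoggiatura.
The harmony at that moment is Eb minor triad (Eb, Gb, Bb); F4 is not a chord tone.
It is approached by leap up from Bb3 and left by step down to Eb4.
Leap in, step out — an appoggiatura.

D4 (beat 2) — appoggiatura; F4 (beat 6) — appoggiatura.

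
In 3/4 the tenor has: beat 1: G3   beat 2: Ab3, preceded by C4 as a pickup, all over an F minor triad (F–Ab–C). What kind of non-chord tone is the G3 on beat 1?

Appoggiatura.

The harmony at that moment is F minor triad (F, Ab, C); G3 is not a chord tone.
It is approached by leap down from C4 and left by step up to Ab3.
Leap in, step out, metrically accented — an appoggiatura.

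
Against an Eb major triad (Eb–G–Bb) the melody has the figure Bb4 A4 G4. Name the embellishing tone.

The harmony at that moment is Eb major triad (Eb, G, Bb); A4 is not a chord tone.
It is approached by step down from Bb4 and left by step down to G4.
Step in, step out in the same direction — a passing tone.

A4 is a passing tone.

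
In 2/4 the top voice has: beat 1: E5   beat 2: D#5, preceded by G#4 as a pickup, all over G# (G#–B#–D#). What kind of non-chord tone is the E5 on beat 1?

Appoggiatura.

The harmony at that moment is G# major triad (G#, B#, D#); E5 is not a chord tone.
It is approached by leap up from G#4 and left by step down to D#5.
Leap in, step out, metrically accented — an appoggiatura.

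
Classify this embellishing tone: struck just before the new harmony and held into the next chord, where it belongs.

Approach: ahead of the chord change (typically by step), so it is dissonant against the current harmony. Departure: none — the same pitch is restated or held and is a chord tone of the new harmony.
Dissonant first, consonant once the harmony catches up: the note simply arrives early — an anticipation. (The reverse timing, consonant first and dissonant after the change, would be a suspension or retardation.)

Anticipation.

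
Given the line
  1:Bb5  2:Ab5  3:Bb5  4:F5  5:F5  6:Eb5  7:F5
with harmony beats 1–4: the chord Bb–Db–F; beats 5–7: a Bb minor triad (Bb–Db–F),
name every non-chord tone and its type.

The harmony at that moment is Bb minor triad (Bb, Db, F); Ab5 is not a chord tone.
It is approached by step down from Bb5 and left by step up to Bb5.
Step away and step back to the same note — a neighbor tone (lower neighbor).
The harmony at that moment is Bb minor triad (Bb, Db, F); Eb5 is not a chord tone.
It is approached by step down from F5 and left by step up to F5.
Step away and step back to the same note — a neighbor tone (lower neighbor).

Ab5 (beat 2) — neighbor tone; Eb5 (beat 6) — neighbor tone.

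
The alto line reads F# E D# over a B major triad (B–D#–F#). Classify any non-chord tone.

The harmony at that moment is B major triad (B, D#, F#); E is not a chord tone.
It is approached by step down from F# and left by step down to D#.
Step in, step out in the same direction — a passing tone.

E is a passing tone.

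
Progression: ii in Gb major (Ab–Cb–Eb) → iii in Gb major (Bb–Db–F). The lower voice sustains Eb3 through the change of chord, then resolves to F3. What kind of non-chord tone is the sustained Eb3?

Eb3 is a retardation.

The harmony at that moment is Bb minor triad (Bb, Db, F); Eb3 is not a chord tone.
It is held over (the same pitch as the preceding Eb3) and left by step up to F3.
Held over from the previous chord and resolving up by step — a retardation.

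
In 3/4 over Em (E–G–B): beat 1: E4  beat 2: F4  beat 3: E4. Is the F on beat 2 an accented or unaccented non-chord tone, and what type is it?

Unaccented neighbor tone.

The harmony at that moment is E minor triad (E, G, B); F4 is not a chord tone.
It is approached by step up from E4 and left by step down to E4.
Step away and step back to the same note — a neighbor tone (upper neighbor).
It falls on a weak beat, so it is unaccented.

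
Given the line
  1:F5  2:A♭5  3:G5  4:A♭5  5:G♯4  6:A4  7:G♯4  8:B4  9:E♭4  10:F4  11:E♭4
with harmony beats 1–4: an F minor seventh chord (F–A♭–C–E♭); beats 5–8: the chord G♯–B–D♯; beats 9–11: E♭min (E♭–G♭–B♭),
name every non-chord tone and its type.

The harmony at that moment is F minor seventh chord (F, A♭, C, E♭); G5 is not a chord tone.
It is approached by step down from A♭5 and left by step up to A♭5.
Step away and step back to the same note — a neighbor tone (lower neighbor).
The harmony at that moment is G♯ minor triad (G♯, B, D♯); A4 is not a chord tone.
It is approached by step up from G♯4 and left by step down to G♯4.
Step away and step back to the same note — a neighbor tone (upper neighbor).
The harmony at that moment is E♭ minor triad (E♭, G♭, B♭); F4 is not a chord tone.
It is approached by step up from E♭4 and left by step down to E♭4.
Step away and step back to the same note — a neighbor tone (upper neighbor).

G5 (beat 3) — neighbor tone; A4 (beat 6) — neighbor tone; F4 (beat 10) — neighbor tone.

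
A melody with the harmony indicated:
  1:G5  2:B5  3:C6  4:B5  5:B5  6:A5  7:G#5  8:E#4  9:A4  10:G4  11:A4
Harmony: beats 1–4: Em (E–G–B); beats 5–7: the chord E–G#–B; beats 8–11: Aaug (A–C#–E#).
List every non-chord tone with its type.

The harmony at that moment is E minor triad (E, G, B); C6 is not a chord tone.
It is approached by step up from B5 and left by step down to B5.
Step away and step back to the same note — a neighbor tone (upper neighbor).
The harmony at that moment is E major triad (E, G#, B); A5 is not a chord tone.
It is approached by step down from B5 and left by step down to G#5.
Step in, step out in the same direction — a passing tone.
The harmony at that moment is A augmented triad (A, C#, E#); G4 is not a chord tone.
It is approached by step down from A4 and left by step up to A4.
Step away and step back to the same note — a neighbor tone (lower neighbor).

C6 (beat 3) — neighbor tone; A5 (beat 6) — passing tone; G4 (beat 10) — neighbor tone.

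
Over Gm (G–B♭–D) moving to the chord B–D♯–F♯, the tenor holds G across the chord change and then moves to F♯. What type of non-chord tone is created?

The harmony at that moment is B major triad (B, D♯, F♯); G is not a chord tone.
It is held over (the same pitch as the preceding G) and left by step down to F♯.
Held over from the previous chord and resolving down by step — a suspension.

G is a suspension.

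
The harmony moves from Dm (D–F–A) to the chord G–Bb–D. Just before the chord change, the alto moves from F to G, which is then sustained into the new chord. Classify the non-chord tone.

G is an anticipation.

The harmony at that moment is D minor triad (D, F, A); G is not a chord tone.
It is approached by step up from F and then sustained as the same pitch into the next harmony.
Arriving early and becoming a chord tone when the harmony changes — an anticipation.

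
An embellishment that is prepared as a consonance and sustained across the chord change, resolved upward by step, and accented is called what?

Retardation.

Approach: by preparation — the pitch is first a chord tone, then held (tied or repeated) while the harmony changes under it. Departure: up by step. Metric position: strong.
A prepared dissonance that resolves upward by step — a retardation. (The same figure resolving downward would be a suspension.)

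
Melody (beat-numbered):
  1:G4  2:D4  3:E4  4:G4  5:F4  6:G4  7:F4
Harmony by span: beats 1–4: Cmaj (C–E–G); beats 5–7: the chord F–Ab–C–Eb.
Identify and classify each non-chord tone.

The harmony at that moment is C major triad (C, E, G); D4 is not a chord tone.
It is approached by leap down from G4 and left by step up to E4.
Leap in, step out — an appoggiatura.
The harmony at that moment is F minor seventh chord (F, Ab, C, Eb); G4 is not a chord tone.
It is approached by step up from F4 and left by step down to F4.
Step away and step back to the same note — a neighbor tone (upper neighbor).

D4 (beat 2) — appoggiatura; G4 (beat 6) — neighbor tone.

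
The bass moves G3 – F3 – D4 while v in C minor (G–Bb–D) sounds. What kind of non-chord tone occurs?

F3 is an escape tone.

The harmony at that moment is G minor triad (G, Bb, D); F3 is not a chord tone.
It is approached by step down from G3 and left by leap up to D4.
Step in, leap out — an escape tone.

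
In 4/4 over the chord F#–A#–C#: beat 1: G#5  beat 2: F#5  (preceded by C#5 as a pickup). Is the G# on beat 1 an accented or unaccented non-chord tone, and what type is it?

Accented appoggiatura.

The harmony at that moment is F# major triad (F#, A#, C#); G#5 is not a chord tone.
It is approached by leap up from C#5 and left by step down to F#5.
Leap in, step out — an appoggiatura.
It falls on the downbeat, so it is accented.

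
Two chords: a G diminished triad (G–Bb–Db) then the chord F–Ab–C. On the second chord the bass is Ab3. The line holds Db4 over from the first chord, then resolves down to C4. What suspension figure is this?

4–3 suspension.

At the second chord the bass is Ab3. The suspended Db4 lies a fourth above the bass; after resolving down by step to C4, the interval above the bass becomes a third.
Suspension figures are named by those two intervals: 4–3.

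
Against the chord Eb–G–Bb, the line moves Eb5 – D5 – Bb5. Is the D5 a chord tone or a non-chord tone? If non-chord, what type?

Non-chord tone — an escape tone.

The harmony at that moment is Eb major triad (Eb, G, Bb); D5 is not a chord tone.
It is approached by step down from Eb5 and left by leap up to Bb5.
Step in, leap out — an escape tone.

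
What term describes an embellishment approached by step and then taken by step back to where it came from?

Neighbor tone.

Approach: by step. Departure: by step in the opposite direction, back to the starting pitch.
Stepwise on both sides but reversing to return to the same chord tone — a neighbor tone. (Had it continued onward in the same direction it would be a passing tone instead.)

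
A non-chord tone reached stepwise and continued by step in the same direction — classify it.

Passing tone.

Approach: by step. Departure: by step, continuing in the same direction.
Stepwise on both sides with no change of direction means the note fills in the space between two different chord tones — a passing tone. (Had it turned back to its starting note it would be a neighbor tone instead.)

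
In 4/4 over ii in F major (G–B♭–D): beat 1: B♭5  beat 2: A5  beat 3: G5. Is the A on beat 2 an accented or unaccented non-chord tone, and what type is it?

Unaccented passing tone.

The harmony at that moment is G minor triad (G, B♭, D); A5 is not a chord tone.
It is approached by step down from B♭5 and left by step down to G5.
Step in, step out in the same direction — a passing tone.
It falls on a weak beat, so it is unaccented.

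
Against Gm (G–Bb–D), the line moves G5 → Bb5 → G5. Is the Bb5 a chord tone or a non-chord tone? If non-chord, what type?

G minor triad contains G, Bb, D; Bb is the third, so it is a chord tone.

Chord tone (the third of G minor triad).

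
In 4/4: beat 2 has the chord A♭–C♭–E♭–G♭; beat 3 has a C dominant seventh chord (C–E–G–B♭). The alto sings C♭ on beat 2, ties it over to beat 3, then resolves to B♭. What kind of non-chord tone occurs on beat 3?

The harmony at that moment is C dominant seventh chord (C, E, G, B♭); C♭ is not a chord tone.
It is held over (the same pitch as the preceding C♭) and left by step down to B♭.
Held over from the previous chord and resolving down by step — a suspension.

Suspension.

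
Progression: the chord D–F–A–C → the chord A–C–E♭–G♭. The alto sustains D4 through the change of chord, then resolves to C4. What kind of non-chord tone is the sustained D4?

D4 is a suspension.

The harmony at that moment is A diminished seventh chord (A, C, E♭, G♭); D4 is not a chord tone.
It is held over (the same pitch as the preceding D4) and left by step down to C4.
Held over from the previous chord and resolving down by step — a suspension.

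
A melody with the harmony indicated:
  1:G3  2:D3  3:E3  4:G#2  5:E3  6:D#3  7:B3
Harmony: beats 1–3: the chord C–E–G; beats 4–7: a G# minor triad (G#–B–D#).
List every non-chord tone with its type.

D3 (beat 2) — appoggiatura; E3 (beat 5) — appoggiatura.

The harmony at that moment is C major triad (C, E, G); D3 is not a chord tone.
It is approached by leap down from G3 and left by step up to E3.
Leap in, step out — an appoggiatura.
The harmony at that moment is G# minor triad (G#, B, D#); E3 is not a chord tone.
It is approached by leap up from G#2 and left by step down to D#3.
Leap in, step out — an appoggiatura.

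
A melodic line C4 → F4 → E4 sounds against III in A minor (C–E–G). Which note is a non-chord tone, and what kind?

The harmony at that moment is C major triad (C, E, G); F4 is not a chord tone.
It is approached by leap up from C4 and left by step down to E4.
Leap in, step out — an appoggiatura.

F4 is an appoggiatura.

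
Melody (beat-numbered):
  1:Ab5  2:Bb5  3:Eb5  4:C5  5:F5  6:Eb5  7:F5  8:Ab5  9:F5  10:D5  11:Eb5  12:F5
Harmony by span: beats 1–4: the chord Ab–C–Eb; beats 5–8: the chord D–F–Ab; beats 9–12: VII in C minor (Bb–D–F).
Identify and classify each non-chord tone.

The harmony at that moment is Ab major triad (Ab, C, Eb); Bb5 is not a chord tone.
It is approached by step up from Ab5 and left by leap down to Eb5.
Step in, leap out — an escape tone.
The harmony at that moment is D diminished triad (D, F, Ab); Eb5 is not a chord tone.
It is approached by step down from F5 and left by step up to F5.
Step away and step back to the same note — a neighbor tone (lower neighbor).
The harmony at that moment is Bb major triad (Bb, D, F); Eb5 is not a chord tone.
It is approached by step up from D5 and left by step up to F5.
Step in, step out in the same direction — a passing tone.

Bb5 (beat 2) — escape tone; Eb5 (beat 6) — neighbor tone; Eb5 (beat 11) — passing tone.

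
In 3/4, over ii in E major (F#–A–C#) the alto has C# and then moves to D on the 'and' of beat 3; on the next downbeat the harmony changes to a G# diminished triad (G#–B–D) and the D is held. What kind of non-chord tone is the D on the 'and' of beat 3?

Anticipation.

The harmony at that moment is F# minor triad (F#, A, C#); D is not a chord tone.
It is approached by step up from C# and then sustained as the same pitch into the next harmony.
Arriving early and becoming a chord tone when the harmony changes — an anticipation.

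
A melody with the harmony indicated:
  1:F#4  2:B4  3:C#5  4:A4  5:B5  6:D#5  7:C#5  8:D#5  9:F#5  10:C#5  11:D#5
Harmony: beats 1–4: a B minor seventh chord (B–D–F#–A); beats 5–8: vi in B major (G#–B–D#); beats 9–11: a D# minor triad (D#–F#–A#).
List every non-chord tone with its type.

C#5 (beat 3) — escape tone; C#5 (beat 7) — neighbor tone; C#5 (beat 10) — appoggiatura.

The harmony at that moment is B minor seventh chord (B, D, F#, A); C#5 is not a chord tone.
It is approached by step up from B4 and left by leap down to A4.
Step in, leap out — an escape tone.
The harmony at that moment is G# minor triad (G#, B, D#); C#5 is not a chord tone.
It is approached by step down from D#5 and left by step up to D#5.
Step away and step back to the same note — a neighbor tone (lower neighbor).
The harmony at that moment is D# minor triad (D#, F#, A#); C#5 is not a chord tone.
It is approached by leap down from F#5 and left by step up to D#5.
Leap in, step out — an appoggiatura.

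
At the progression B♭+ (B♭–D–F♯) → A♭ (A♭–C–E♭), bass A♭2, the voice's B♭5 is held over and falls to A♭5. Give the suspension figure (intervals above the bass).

At the second chord the bass is A♭2. The suspended B♭5 lies a ninth above the bass; after resolving down by step to A♭5, the interval above the bass becomes an octave.
Suspension figures are named by those two intervals: 9–8.

9–8 suspension.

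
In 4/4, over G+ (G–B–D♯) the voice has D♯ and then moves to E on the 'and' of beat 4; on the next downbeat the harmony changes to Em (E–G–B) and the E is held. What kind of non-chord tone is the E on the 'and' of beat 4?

Anticipation.

The harmony at that moment is G augmented triad (G, B, D♯); E is not a chord tone.
It is approached by step up from D♯ and then sustained as the same pitch into the next harmony.
Arriving early and becoming a chord tone when the harmony changes — an anticipation.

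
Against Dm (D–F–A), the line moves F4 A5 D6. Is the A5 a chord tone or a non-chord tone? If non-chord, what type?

Chord tone (the fifth of D minor triad).

D minor triad contains D, F, A; A is the fifth, so it is a chord tone.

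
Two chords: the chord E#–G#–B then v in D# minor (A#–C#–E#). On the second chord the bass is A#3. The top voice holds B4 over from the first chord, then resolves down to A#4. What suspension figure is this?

9–8 suspension.

At the second chord the bass is A#3. The suspended B4 lies a ninth above the bass; after resolving down by step to A#4, the interval above the bass becomes an octave.
Suspension figures are named by those two intervals: 9–8.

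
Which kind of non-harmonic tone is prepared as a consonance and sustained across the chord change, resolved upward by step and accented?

Approach: by preparation — the pitch is first a chord tone, then held (tied or repeated) while the harmony changes under it. Departure: up by step. Metric position: strong.
A prepared dissonance that resolves upward by step — a retardation. (The same figure resolving downward would be a suspension.)

Retardation.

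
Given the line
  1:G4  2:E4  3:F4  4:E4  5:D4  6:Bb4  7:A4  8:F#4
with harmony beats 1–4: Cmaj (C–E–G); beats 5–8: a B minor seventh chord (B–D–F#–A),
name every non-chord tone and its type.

The harmony at that moment is C major triad (C, E, G); F4 is not a chord tone.
It is approached by step up from E4 and left by step down to E4.
Step away and step back to the same note — a neighbor tone (upper neighbor).
The harmony at that moment is B minor seventh chord (B, D, F#, A); Bb4 is not a chord tone.
It is approached by leap up from D4 and left by step down to A4.
Leap in, step out — an appoggiatura.

F4 (beat 3) — neighbor tone; Bb4 (beat 6) — appoggiatura.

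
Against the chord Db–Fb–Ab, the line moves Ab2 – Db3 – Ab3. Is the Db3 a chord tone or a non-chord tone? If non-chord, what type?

Db minor triad contains Db, Fb, Ab; Db is the root, so it is a chord tone.

Chord tone (the root of Db minor triad).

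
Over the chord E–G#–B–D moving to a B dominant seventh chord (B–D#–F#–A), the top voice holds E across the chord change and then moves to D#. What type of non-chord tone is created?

The harmony at that moment is B dominant seventh chord (B, D#, F#, A); E is not a chord tone.
It is held over (the same pitch as the preceding E) and left by step down to D#.
Held over from the previous chord and resolving down by step — a suspension.

E is a suspension.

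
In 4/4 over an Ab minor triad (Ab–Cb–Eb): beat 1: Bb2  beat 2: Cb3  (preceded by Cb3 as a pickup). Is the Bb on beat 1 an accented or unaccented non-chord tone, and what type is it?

Accented neighbor tone.

The harmony at that moment is Ab minor triad (Ab, Cb, Eb); Bb2 is not a chord tone.
It is approached by step down from Cb3 and left by step up to Cb3.
Step away and step back to the same note — a neighbor tone (lower neighbor).
It falls on the downbeat, so it is accented.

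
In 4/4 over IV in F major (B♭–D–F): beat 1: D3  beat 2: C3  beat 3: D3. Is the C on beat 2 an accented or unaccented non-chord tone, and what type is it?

The harmony at that moment is B♭ major triad (B♭, D, F); C3 is not a chord tone.
It is approached by step down from D3 and left by step up to D3.
Step away and step back to the same note — a neighbor tone (lower neighbor).
It falls on a weak beat, so it is unaccented.

Unaccented neighbor tone.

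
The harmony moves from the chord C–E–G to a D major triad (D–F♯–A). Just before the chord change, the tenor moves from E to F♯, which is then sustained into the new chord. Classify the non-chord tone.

The harmony at that moment is C major triad (C, E, G); F♯ is not a chord tone.
It is approached by step up from E and then sustained as the same pitch into the next harmony.
Arriving early and becoming a chord tone when the harmony changes — an anticipation.

F♯ is an anticipation.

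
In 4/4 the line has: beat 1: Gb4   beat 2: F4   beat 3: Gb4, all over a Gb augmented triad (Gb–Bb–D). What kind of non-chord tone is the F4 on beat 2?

Lower neighbor tone.

The harmony at that moment is Gb augmented triad (Gb, Bb, D); F4 is not a chord tone.
It is approached by step down from Gb4 and left by step up to Gb4.
Step away and step back to the same note — a neighbor tone (lower neighbor).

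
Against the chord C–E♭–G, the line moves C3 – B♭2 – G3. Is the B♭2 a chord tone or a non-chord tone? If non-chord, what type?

The harmony at that moment is C minor triad (C, E♭, G); B♭2 is not a chord tone.
It is approached by step down from C3 and left by leap up to G3.
Step in, leap out — an escape tone.

Non-chord tone — an escape tone.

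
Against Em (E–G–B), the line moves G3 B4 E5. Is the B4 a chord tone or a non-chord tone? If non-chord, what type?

Chord tone (the fifth of E minor triad).

E minor triad contains E, G, B; B is the fifth, so it is a chord tone.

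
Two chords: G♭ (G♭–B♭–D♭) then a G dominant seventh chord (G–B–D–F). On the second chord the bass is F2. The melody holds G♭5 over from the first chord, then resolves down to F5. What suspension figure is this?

9–8 suspension.

At the second chord the bass is F2. The suspended G♭5 lies a ninth above the bass; after resolving down by step to F5, the interval above the bass becomes an octave.
Suspension figures are named by those two intervals: 9–8.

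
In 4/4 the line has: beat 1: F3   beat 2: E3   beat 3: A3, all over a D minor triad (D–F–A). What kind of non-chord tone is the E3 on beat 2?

Escape tone.

The harmony at that moment is D minor triad (D, F, A); E3 is not a chord tone.
It is approached by step down from F3 and left by leap up to A3.
Step in, leap out, on a weak beat — an escape tone.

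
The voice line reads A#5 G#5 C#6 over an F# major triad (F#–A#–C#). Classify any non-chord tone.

The harmony at that moment is F# major triad (F#, A#, C#); G#5 is not a chord tone.
It is approached by step down from A#5 and left by leap up to C#6.
Step in, leap out — an escape tone.

G#5 is an escape tone.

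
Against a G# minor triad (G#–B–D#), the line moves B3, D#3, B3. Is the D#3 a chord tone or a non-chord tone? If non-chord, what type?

Chord tone (the fifth of G# minor triad).

G# minor triad contains G#, B, D#; D# is the fifth, so it is a chord tone.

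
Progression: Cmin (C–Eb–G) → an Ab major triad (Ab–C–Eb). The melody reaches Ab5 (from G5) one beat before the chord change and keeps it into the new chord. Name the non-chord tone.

The harmony at that moment is C minor triad (C, Eb, G); Ab5 is not a chord tone.
It is approached by step up from G5 and then sustained as the same pitch into the next harmony.
Arriving early and becoming a chord tone when the harmony changes — an anticipation.

Ab5 is an anticipation.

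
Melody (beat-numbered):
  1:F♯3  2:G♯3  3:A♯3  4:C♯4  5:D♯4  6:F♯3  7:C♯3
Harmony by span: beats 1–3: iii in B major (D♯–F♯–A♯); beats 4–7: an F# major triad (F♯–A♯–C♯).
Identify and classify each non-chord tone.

The harmony at that moment is D♯ minor triad (D♯, F♯, A♯); G♯3 is not a chord tone.
It is approached by step up from F♯3 and left by step up to A♯3.
Step in, step out in the same direction — a passing tone.
The harmony at that moment is F♯ major triad (F♯, A♯, C♯); D♯4 is not a chord tone.
It is approached by step up from C♯4 and left by leap down to F♯3.
Step in, leap out — an escape tone.

G♯3 (beat 2) — passing tone; D♯4 (beat 5) — escape tone.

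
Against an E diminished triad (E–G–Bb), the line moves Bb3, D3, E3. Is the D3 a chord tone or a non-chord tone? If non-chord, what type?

The harmony at that moment is E diminished triad (E, G, Bb); D3 is not a chord tone.
It is approached by leap down from Bb3 and left by step up to E3.
Leap in, step out — an appoggiatura.

Non-chord tone — an appoggiatura.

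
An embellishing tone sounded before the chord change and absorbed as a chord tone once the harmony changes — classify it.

Anticipation.

Approach: ahead of the chord change (typically by step), so it is dissonant against the current harmony. Departure: none — the same pitch is restated or held and is a chord tone of the new harmony.
Dissonant first, consonant once the harmony catches up: the note simply arrives early — an anticipation. (The reverse timing, consonant first and dissonant after the change, would be a suspension or retardation.)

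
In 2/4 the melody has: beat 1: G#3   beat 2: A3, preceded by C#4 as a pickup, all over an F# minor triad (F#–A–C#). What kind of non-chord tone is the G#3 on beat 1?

The harmony at that moment is F# minor triad (F#, A, C#); G#3 is not a chord tone.
It is approached by leap down from C#4 and left by step up to A3.
Leap in, step out, metrically accented — an appoggiatura.

Appoggiatura.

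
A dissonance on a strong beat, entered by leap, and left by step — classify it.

Appoggiatura.

Approach: by leap. Departure: by step. Metric position: strong.
Leap in, step out, in a metrically strong position — an appoggiatura. (It is the mirror image of the escape tone, which steps in and leaps out from a weak position.)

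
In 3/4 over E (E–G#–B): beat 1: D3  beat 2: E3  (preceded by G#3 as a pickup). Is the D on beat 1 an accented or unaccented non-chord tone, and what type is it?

The harmony at that moment is E major triad (E, G#, B); D3 is not a chord tone.
It is approached by leap down from G#3 and left by step up to E3.
Leap in, step out — an appoggiatura.
It falls on the downbeat, so it is accented.

Accented appoggiatura.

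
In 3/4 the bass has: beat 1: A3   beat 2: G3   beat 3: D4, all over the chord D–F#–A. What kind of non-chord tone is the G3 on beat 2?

Escape tone.

The harmony at that moment is D major triad (D, F#, A); G3 is not a chord tone.
It is approached by step down from A3 and left by leap up to D4.
Step in, leap out, on a weak beat — an escape tone.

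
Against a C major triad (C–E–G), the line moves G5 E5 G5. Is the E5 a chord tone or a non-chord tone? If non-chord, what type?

C major triad contains C, E, G; E is the third, so it is a chord tone.

Chord tone (the third of C major triad).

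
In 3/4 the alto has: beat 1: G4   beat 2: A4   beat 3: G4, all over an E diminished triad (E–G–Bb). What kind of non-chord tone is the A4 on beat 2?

The harmony at that moment is E diminished triad (E, G, Bb); A4 is not a chord tone.
It is approached by step up from G4 and left by step down to G4.
Step away and step back to the same note — a neighbor tone (upper neighbor).

Upper neighbor tone.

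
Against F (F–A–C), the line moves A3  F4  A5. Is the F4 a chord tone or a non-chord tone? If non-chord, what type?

Chord tone (the root of F major triad).

F major triad contains F, A, C; F is the root, so it is a chord tone.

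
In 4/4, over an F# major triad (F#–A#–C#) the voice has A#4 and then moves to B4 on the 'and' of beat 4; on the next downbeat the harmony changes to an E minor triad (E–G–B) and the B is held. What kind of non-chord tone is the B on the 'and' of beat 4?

The harmony at that moment is F# major triad (F#, A#, C#); B4 is not a chord tone.
It is approached by step up from A#4 and then sustained as the same pitch into the next harmony.
Arriving early and becoming a chord tone when the harmony changes — an anticipation.

Anticipation.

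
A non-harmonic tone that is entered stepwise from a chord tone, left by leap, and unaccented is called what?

Approach: by step. Departure: by leap. Metric position: weak.
Step in, leap out, from a weak position — an escape tone (échappée). (It is the mirror image of the appoggiatura, which leaps in and steps out on a strong beat.)

Escape tone.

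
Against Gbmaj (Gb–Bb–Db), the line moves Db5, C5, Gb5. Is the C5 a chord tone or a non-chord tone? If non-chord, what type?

The harmony at that moment is Gb major triad (Gb, Bb, Db); C5 is not a chord tone.
It is approached by step down from Db5 and left by leap up to Gb5.
Step in, leap out — an escape tone.

Non-chord tone — an escape tone.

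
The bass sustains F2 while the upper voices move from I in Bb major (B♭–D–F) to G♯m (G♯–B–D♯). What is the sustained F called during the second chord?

The harmony at that moment is G♯ minor triad (G♯, B, D♯); F2 is not a chord tone.
It is held over (the same pitch as the preceding F2) and then sustained as the same pitch into the next harmony.
Sustained through a change of harmony — a pedal tone.

Pedal tone (pedal point).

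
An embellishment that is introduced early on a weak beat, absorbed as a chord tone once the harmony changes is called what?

Approach: ahead of the chord change (typically by step), so it is dissonant against the current harmony. Departure: none — the same pitch is restated or held and is a chord tone of the new harmony.
Dissonant first, consonant once the harmony catches up: the note simply arrives early — an anticipation. (The reverse timing, consonant first and dissonant after the change, would be a suspension or retardation.)

Anticipation.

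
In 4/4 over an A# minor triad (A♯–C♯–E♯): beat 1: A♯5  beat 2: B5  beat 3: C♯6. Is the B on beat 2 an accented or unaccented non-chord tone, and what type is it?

The harmony at that moment is A♯ minor triad (A♯, C♯, E♯); B5 is not a chord tone.
It is approached by step up from A♯5 and left by step up to C♯6.
Step in, step out in the same direction — a passing tone.
It falls on a weak beat, so it is unaccented.

Unaccented passing tone.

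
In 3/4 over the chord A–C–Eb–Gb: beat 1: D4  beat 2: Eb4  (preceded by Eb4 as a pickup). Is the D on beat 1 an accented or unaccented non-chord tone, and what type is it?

Accented neighbor tone.

The harmony at that moment is A diminished seventh chord (A, C, Eb, Gb); D4 is not a chord tone.
It is approached by step down from Eb4 and left by step up to Eb4.
Step away and step back to the same note — a neighbor tone (lower neighbor).
It falls on the downbeat, so it is accented.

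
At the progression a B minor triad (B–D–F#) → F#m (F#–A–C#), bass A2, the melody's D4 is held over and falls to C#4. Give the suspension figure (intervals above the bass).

At the second chord the bass is A2. The suspended D4 lies a fourth above the bass; after resolving down by step to C#4, the interval above the bass becomes a third.
Suspension figures are named by those two intervals: 4–3.

4–3 suspension.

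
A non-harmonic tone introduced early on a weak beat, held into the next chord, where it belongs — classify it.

Approach: ahead of the chord change (typically by step), so it is dissonant against the current harmony. Departure: none — the same pitch is restated or held and is a chord tone of the new harmony.
Dissonant first, consonant once the harmony catches up: the note simply arrives early — an anticipation. (The reverse timing, consonant first and dissonant after the change, would be a suspension or retardation.)

Anticipation.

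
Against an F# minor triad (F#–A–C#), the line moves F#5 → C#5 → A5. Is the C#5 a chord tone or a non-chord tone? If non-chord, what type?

Chord tone (the fifth of F# minor triad).

F# minor triad contains F#, A, C#; C# is the fifth, so it is a chord tone.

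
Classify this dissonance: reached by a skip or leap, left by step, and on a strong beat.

Approach: by leap. Departure: by step. Metric position: strong.
Leap in, step out, in a metrically strong position — an appoggiatura. (It is the mirror image of the escape tone, which steps in and leaps out from a weak position.)

Appoggiatura.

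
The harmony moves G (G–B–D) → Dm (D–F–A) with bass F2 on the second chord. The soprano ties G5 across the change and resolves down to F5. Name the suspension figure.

At the second chord the bass is F2. The suspended G5 lies a ninth above the bass; after resolving down by step to F5, the interval above the bass becomes an octave.
Suspension figures are named by those two intervals: 9–8.

9–8 suspension.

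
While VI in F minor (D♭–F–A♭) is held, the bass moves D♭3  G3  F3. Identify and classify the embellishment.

G3 is an appoggiatura.

The harmony at that moment is D♭ major triad (D♭, F, A♭); G3 is not a chord tone.
It is approached by leap up from D♭3 and left by step down to F3.
Leap in, step out — an appoggiatura.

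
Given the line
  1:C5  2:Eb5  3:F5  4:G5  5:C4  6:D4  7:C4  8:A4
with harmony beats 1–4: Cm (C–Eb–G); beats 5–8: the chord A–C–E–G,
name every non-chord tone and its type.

F5 (beat 3) — passing tone; D4 (beat 6) — neighbor tone.

The harmony at that moment is C minor triad (C, Eb, G); F5 is not a chord tone.
It is approached by step up from Eb5 and left by step up to G5.
Step in, step out in the same direction — a passing tone.
The harmony at that moment is A minor seventh chord (A, C, E, G); D4 is not a chord tone.
It is approached by step up from C4 and left by step down to C4.
Step away and step back to the same note — a neighbor tone (upper neighbor).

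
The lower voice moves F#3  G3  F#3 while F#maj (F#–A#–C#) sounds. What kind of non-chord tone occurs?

The harmony at that moment is F# major triad (F#, A#, C#); G3 is not a chord tone.
It is approached by step up from F#3 and left by step down to F#3.
Step away and step back to the same note — a neighbor tone (upper neighbor).

G3 is a neighbor tone.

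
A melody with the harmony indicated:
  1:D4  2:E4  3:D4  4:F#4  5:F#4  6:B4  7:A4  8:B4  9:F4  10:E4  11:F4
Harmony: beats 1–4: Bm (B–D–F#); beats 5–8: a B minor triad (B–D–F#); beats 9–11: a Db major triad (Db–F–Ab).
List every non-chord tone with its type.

E4 (beat 2) — neighbor tone; A4 (beat 7) — neighbor tone; E4 (beat 10) — neighbor tone.

The harmony at that moment is B minor triad (B, D, F#); E4 is not a chord tone.
It is approached by step up from D4 and left by step down to D4.
Step away and step back to the same note — a neighbor tone (upper neighbor).
The harmony at that moment is B minor triad (B, D, F#); A4 is not a chord tone.
It is approached by step down from B4 and left by step up to B4.
Step away and step back to the same note — a neighbor tone (lower neighbor).
The harmony at that moment is Db major triad (Db, F, Ab); E4 is not a chord tone.
It is approached by step down from F4 and left by step up to F4.
Step away and step back to the same note — a neighbor tone (lower neighbor).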